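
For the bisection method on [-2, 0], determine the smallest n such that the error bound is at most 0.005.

We need (b-a)/2^n ≤ 0.005
(0 - (-2))/2^n ≤ 0.005
2/2^n ≤ 0.005
2^n ≥ 400
n ≥ log₂(400) = 8.64
n ≥ 9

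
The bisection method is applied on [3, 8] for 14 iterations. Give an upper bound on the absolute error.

Bisection error bound: |error| ≤ (b-a)/2^n
|error| ≤ (8 - 3)/2^14 = 5/2^14
|error| ≤ 0.0003051758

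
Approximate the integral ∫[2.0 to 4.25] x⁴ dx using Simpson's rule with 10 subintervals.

f(x) = x⁴
a = 2.0, b = 4.25, n = 10
h = (b - a)/n = 0.225000

Simpson's rule: (h/3)[f(x₀) + 4f(x₁) + 2f(x₂) + ... + f(xₙ)]

x_0 = 2.0000, f(x_0) = 16.000000, coefficient = 1
x_1 = 2.2250, f(x_1) = 24.508688, coefficient = 4
x_2 = 2.4500, f(x_2) = 36.030006, coefficient = 2
x_3 = 2.6750, f(x_3) = 51.202969, coefficient = 4
x_4 = 2.9000, f(x_4) = 70.728100, coefficient = 2
x_5 = 3.1250, f(x_5) = 95.367432, coefficient = 4
x_6 = 3.3500, f(x_6) = 125.944506, coefficient = 2
x_7 = 3.5750, f(x_7) = 163.344375, coefficient = 4
x_8 = 3.8000, f(x_8) = 208.513600, coefficient = 2
x_9 = 4.0250, f(x_9) = 262.460250, coefficient = 4
x_10 = 4.2500, f(x_10) = 326.253906, coefficient = 1

I ≈ (0.225000/3) × 3612.221189 = 270.916589
Exact value: 270.915820
Error: 0.000769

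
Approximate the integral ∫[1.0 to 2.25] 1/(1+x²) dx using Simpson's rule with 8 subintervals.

f(x) = 1/(1+x²)
a = 1.0, b = 2.25, n = 8
h = (b - a)/n = 0.156250

Simpson's rule: (h/3)[f(x₀) + 4f(x₁) + 2f(x₂) + ... + f(xₙ)]

x_0 = 1.0000, f(x_0) = 0.500000, coefficient = 1
x_1 = 1.1562, f(x_1) = 0.427915, coefficient = 4
x_2 = 1.3125, f(x_2) = 0.367288, coefficient = 2
x_3 = 1.4688, f(x_3) = 0.316734, coefficient = 4
x_4 = 1.6250, f(x_4) = 0.274678, coefficient = 2
x_5 = 1.7812, f(x_5) = 0.239644, coefficient = 4
x_6 = 1.9375, f(x_6) = 0.210353, coefficient = 2
x_7 = 2.0938, f(x_7) = 0.185743, coefficient = 4
x_8 = 2.2500, f(x_8) = 0.164948, coefficient = 1

I ≈ (0.156250/3) × 7.049730 = 0.367173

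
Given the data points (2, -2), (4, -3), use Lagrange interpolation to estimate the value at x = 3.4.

Lagrange interpolation formula:
P(x) = Σ yᵢ × Lᵢ(x)
where Lᵢ(x) = Π_{j≠i} (x - xⱼ)/(xᵢ - xⱼ)

L_0(3.4) = (3.4 - 4)/(2 - 4) = 0.300000
L_1(3.4) = (3.4 - 2)/(4 - 2) = 0.700000

P(3.4) = (-2)×L_0(3.4) + (-3)×L_1(3.4)
P(3.4) = -2.700000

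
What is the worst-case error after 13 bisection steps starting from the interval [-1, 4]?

Bisection error bound: |error| ≤ (b-a)/2^n
|error| ≤ (4 - (-1))/2^13 = 5/2^13
|error| ≤ 0.0006103516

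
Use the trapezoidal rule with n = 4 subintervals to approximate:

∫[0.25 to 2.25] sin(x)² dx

f(x) = sin(x)²
a = 0.25, b = 2.25, n = 4
h = (b - a)/n = 0.500000

Trapezoidal rule: (h/2)[f(x₀) + 2f(x₁) + 2f(x₂) + ... + f(xₙ)]

x_0 = 0.2500, f(x_0) = 0.061209, coefficient = 1
x_1 = 0.7500, f(x_1) = 0.464631, coefficient = 2
x_2 = 1.2500, f(x_2) = 0.900572, coefficient = 2
x_3 = 1.7500, f(x_3) = 0.968228, coefficient = 2
x_4 = 2.2500, f(x_4) = 0.605398, coefficient = 1

I ≈ (0.500000/2) × 5.333470 = 1.333367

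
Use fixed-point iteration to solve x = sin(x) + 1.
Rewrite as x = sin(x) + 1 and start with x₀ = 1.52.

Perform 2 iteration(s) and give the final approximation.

Equation: x = sin(x) + 1
Fixed-point form: x = sin(x) + 1
x₀ = 1.52

x_1 = g(1.520000) = 1.998710
x_2 = g(1.998710) = 1.909833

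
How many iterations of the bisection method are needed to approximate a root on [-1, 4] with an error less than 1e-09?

We need (b-a)/2^n ≤ 1e-09
(4 - (-1))/2^n ≤ 1e-09
5/2^n ≤ 1e-09
2^n ≥ 5000000000
n ≥ log₂(5000000000) = 32.22
n ≥ 33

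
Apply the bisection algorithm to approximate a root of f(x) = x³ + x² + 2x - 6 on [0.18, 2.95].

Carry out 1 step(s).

f(x) = x³ + x² + 2x - 6
Initial interval: [0.18, 2.95]

Iteration 1:
  c_1 = (0.180000 + 2.950000)/2 = 1.565000
  f(c_1) = f(1.565000) = 3.412262
  f(a) × f(c) < 0, new interval: [0.180000, 1.565000]

After 1 iteration(s), the approximation is c_1 = 1.565000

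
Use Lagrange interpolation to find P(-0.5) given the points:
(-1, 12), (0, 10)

Lagrange interpolation formula:
P(x) = Σ yᵢ × Lᵢ(x)
where Lᵢ(x) = Π_{j≠i} (x - xⱼ)/(xᵢ - xⱼ)

L_0(-0.5) = (-0.5 - 0)/(-1 - 0) = 0.500000
L_1(-0.5) = (-0.5 - (-1))/(0 - (-1)) = 0.500000

P(-0.5) = 12×L_0(-0.5) + 10×L_1(-0.5)
P(-0.5) = 11.000000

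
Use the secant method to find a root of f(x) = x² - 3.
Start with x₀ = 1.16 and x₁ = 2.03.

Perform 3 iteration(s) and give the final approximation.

f(x) = x² - 3
x₀ = 1.16, x₁ = 2.03

Secant formula: x_{n+1} = x_n - f(x_n)(x_n - x_{n-1})/(f(x_n) - f(x_{n-1}))

Iteration 1:
  f(1.160000) = -1.654400
  f(2.030000) = 1.120900
  x_2 = 2.030000 - 1.120900×(2.030000 - 1.160000)/(1.120900 - (-1.654400))
       = 1.678621
Iteration 2:
  f(2.030000) = 1.120900
  f(1.678621) = -0.182233
  x_3 = 1.678621 - (-0.182233)×(1.678621 - 2.030000)/(-0.182233 - 1.120900)
       = 1.727758
Iteration 3:
  f(1.678621) = -0.182233
  f(1.727758) = -0.014851
  x_4 = 1.727758 - (-0.014851)×(1.727758 - 1.678621)/(-0.014851 - (-0.182233))
       = 1.732118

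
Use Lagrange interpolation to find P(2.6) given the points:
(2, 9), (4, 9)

Lagrange interpolation formula:
P(x) = Σ yᵢ × Lᵢ(x)
where Lᵢ(x) = Π_{j≠i} (x - xⱼ)/(xᵢ - xⱼ)

L_0(2.6) = (2.6 - 4)/(2 - 4) = 0.700000
L_1(2.6) = (2.6 - 2)/(4 - 2) = 0.300000

P(2.6) = 9×L_0(2.6) + 9×L_1(2.6)
P(2.6) = 9.000000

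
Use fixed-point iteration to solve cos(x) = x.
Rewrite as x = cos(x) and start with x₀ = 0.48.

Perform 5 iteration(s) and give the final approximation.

Equation: cos(x) = x
Fixed-point form: x = cos(x)
x₀ = 0.48

x_1 = g(0.480000) = 0.886995
x_2 = g(0.886995) = 0.631744
x_3 = g(0.631744) = 0.806999
x_4 = g(0.806999) = 0.691669
x_5 = g(0.691669) = 0.770182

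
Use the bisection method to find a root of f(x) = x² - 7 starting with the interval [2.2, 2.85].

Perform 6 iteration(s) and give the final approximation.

f(x) = x² - 7
Initial interval: [2.2, 2.85]

Iteration 1:
  c_1 = (2.200000 + 2.850000)/2 = 2.525000
  f(c_1) = f(2.525000) = -0.624375
  f(a) × f(c) ≥ 0, new interval: [2.525000, 2.850000]
Iteration 2:
  c_2 = (2.525000 + 2.850000)/2 = 2.687500
  f(c_2) = f(2.687500) = 0.222656
  f(a) × f(c) < 0, new interval: [2.525000, 2.687500]
Iteration 3:
  c_3 = (2.525000 + 2.687500)/2 = 2.606250
  f(c_3) = f(2.606250) = -0.207461
  f(a) × f(c) ≥ 0, new interval: [2.606250, 2.687500]
Iteration 4:
  c_4 = (2.606250 + 2.687500)/2 = 2.646875
  f(c_4) = f(2.646875) = 0.005947
  f(a) × f(c) < 0, new interval: [2.606250, 2.646875]
Iteration 5:
  c_5 = (2.606250 + 2.646875)/2 = 2.626563
  f(c_5) = f(2.626563) = -0.101169
  f(a) × f(c) ≥ 0, new interval: [2.626563, 2.646875]
Iteration 6:
  c_6 = (2.626563 + 2.646875)/2 = 2.636719
  f(c_6) = f(2.636719) = -0.047714
  f(a) × f(c) ≥ 0, new interval: [2.636719, 2.646875]

After 6 iteration(s), the approximation is c_6 = 2.636719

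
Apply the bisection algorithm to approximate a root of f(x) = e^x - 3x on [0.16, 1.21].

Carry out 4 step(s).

f(x) = e^x - 3x
Initial interval: [0.16, 1.21]

Iteration 1:
  c_1 = (0.160000 + 1.210000)/2 = 0.685000
  f(c_1) = f(0.685000) = -0.071228
  f(a) × f(c) < 0, new interval: [0.160000, 0.685000]
Iteration 2:
  c_2 = (0.160000 + 0.685000)/2 = 0.422500
  f(c_2) = f(0.422500) = 0.258271
  f(a) × f(c) ≥ 0, new interval: [0.422500, 0.685000]
Iteration 3:
  c_3 = (0.422500 + 0.685000)/2 = 0.553750
  f(c_3) = f(0.553750) = 0.078515
  f(a) × f(c) ≥ 0, new interval: [0.553750, 0.685000]
Iteration 4:
  c_4 = (0.553750 + 0.685000)/2 = 0.619375
  f(c_4) = f(0.619375) = -0.000358
  f(a) × f(c) < 0, new interval: [0.553750, 0.619375]

After 4 iteration(s), the approximation is c_4 = 0.619375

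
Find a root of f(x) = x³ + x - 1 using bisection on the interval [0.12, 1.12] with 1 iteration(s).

f(x) = x³ + x - 1
Initial interval: [0.12, 1.12]

Iteration 1:
  c_1 = (0.120000 + 1.120000)/2 = 0.620000
  f(c_1) = f(0.620000) = -0.141672
  f(a) × f(c) ≥ 0, new interval: [0.620000, 1.120000]

After 1 iteration(s), the approximation is c_1 = 0.620000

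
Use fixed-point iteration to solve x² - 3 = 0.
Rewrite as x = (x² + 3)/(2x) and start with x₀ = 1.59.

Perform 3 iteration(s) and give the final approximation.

Equation: x² - 3 = 0
Fixed-point form: x = (x² + 3)/(2x)
x₀ = 1.59

x_1 = g(1.590000) = 1.738396
x_2 = g(1.738396) = 1.732062
x_3 = g(1.732062) = 1.732051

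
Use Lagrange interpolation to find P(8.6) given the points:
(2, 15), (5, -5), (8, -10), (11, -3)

Lagrange interpolation formula:
P(x) = Σ yᵢ × Lᵢ(x)
where Lᵢ(x) = Π_{j≠i} (x - xⱼ)/(xᵢ - xⱼ)

L_0(8.6) = (8.6 - 5)/(2 - 5) × (8.6 - 8)/(2 - 8) × (8.6 - 11)/(2 - 11) = 0.032000
L_1(8.6) = (8.6 - 2)/(5 - 2) × (8.6 - 8)/(5 - 8) × (8.6 - 11)/(5 - 11) = -0.176000
L_2(8.6) = (8.6 - 2)/(8 - 2) × (8.6 - 5)/(8 - 5) × (8.6 - 11)/(8 - 11) = 1.056000
L_3(8.6) = (8.6 - 2)/(11 - 2) × (8.6 - 5)/(11 - 5) × (8.6 - 8)/(11 - 8) = 0.088000

P(8.6) = 15×L_0(8.6) + (-5)×L_1(8.6) + (-10)×L_2(8.6) + (-3)×L_3(8.6)
P(8.6) = -9.464000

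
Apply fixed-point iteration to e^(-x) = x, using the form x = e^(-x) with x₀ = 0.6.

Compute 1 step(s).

Equation: e^(-x) = x
Fixed-point form: x = e^(-x)
x₀ = 0.6

x_1 = g(0.600000) = 0.548812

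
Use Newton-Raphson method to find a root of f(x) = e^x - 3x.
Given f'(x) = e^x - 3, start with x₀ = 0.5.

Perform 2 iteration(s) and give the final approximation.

f(x) = e^x - 3x
f'(x) = e^x - 3
x₀ = 0.5

Newton-Raphson formula: x_{n+1} = x_n - f(x_n)/f'(x_n)

Iteration 1:
  f(0.500000) = 0.148721
  f'(0.500000) = -1.351279
  x_1 = 0.500000 - 0.148721/(-1.351279) = 0.610060
Iteration 2:
  f(0.610060) = 0.010362
  f'(0.610060) = -1.159459
  x_2 = 0.610060 - 0.010362/(-1.159459) = 0.618997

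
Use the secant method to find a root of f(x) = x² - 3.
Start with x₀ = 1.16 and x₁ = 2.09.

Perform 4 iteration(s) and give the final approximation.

f(x) = x² - 3
x₀ = 1.16, x₁ = 2.09

Secant formula: x_{n+1} = x_n - f(x_n)(x_n - x_{n-1})/(f(x_n) - f(x_{n-1}))

Iteration 1:
  f(1.160000) = -1.654400
  f(2.090000) = 1.368100
  x_2 = 2.090000 - 1.368100×(2.090000 - 1.160000)/(1.368100 - (-1.654400))
       = 1.669046
Iteration 2:
  f(2.090000) = 1.368100
  f(1.669046) = -0.214285
  x_3 = 1.669046 - (-0.214285)×(1.669046 - 2.090000)/(-0.214285 - 1.368100)
       = 1.726051
Iteration 3:
  f(1.669046) = -0.214285
  f(1.726051) = -0.020747
  x_4 = 1.726051 - (-0.020747)×(1.726051 - 1.669046)/(-0.020747 - (-0.214285))
       = 1.732162
Iteration 4:
  f(1.726051) = -0.020747
  f(1.732162) = 0.000386
  x_5 = 1.732162 - 0.000386×(1.732162 - 1.726051)/(0.000386 - (-0.020747))
       = 1.732051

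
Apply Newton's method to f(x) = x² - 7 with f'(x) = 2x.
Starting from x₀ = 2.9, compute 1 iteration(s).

f(x) = x² - 7
f'(x) = 2x
x₀ = 2.9

Newton-Raphson formula: x_{n+1} = x_n - f(x_n)/f'(x_n)

Iteration 1:
  f(2.900000) = 1.410000
  f'(2.900000) = 5.800000
  x_1 = 2.900000 - 1.410000/5.800000 = 2.656897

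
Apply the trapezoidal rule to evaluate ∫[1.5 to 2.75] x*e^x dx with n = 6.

f(x) = x*e^x
a = 1.5, b = 2.75, n = 6
h = (b - a)/n = 0.208333

Trapezoidal rule: (h/2)[f(x₀) + 2f(x₁) + 2f(x₂) + ... + f(xₙ)]

x_0 = 1.5000, f(x_0) = 6.722534, coefficient = 1
x_1 = 1.7083, f(x_1) = 9.429580, coefficient = 2
x_2 = 1.9167, f(x_2) = 13.029998, coefficient = 2
x_3 = 2.1250, f(x_3) = 17.792407, coefficient = 2
x_4 = 2.3333, f(x_4) = 24.061937, coefficient = 2
x_5 = 2.5417, f(x_5) = 32.281254, coefficient = 2
x_6 = 2.7500, f(x_6) = 43.017238, coefficient = 1

I ≈ (0.208333/2) × 242.930123 = 25.305221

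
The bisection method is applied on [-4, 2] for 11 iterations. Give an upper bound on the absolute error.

Bisection error bound: |error| ≤ (b-a)/2^n
|error| ≤ (2 - (-4))/2^11 = 6/2^11
|error| ≤ 0.0029296875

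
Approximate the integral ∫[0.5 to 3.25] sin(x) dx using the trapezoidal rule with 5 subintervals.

f(x) = sin(x)
a = 0.5, b = 3.25, n = 5
h = (b - a)/n = 0.550000

Trapezoidal rule: (h/2)[f(x₀) + 2f(x₁) + 2f(x₂) + ... + f(xₙ)]

x_0 = 0.5000, f(x_0) = 0.479426, coefficient = 1
x_1 = 1.0500, f(x_1) = 0.867423, coefficient = 2
x_2 = 1.6000, f(x_2) = 0.999574, coefficient = 2
x_3 = 2.1500, f(x_3) = 0.836899, coefficient = 2
x_4 = 2.7000, f(x_4) = 0.427380, coefficient = 2
x_5 = 3.2500, f(x_5) = -0.108195, coefficient = 1

I ≈ (0.550000/2) × 6.633781 = 1.824290
Exact value: 1.871712
Error: 0.047422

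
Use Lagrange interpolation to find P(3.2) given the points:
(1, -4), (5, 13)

Lagrange interpolation formula:
P(x) = Σ yᵢ × Lᵢ(x)
where Lᵢ(x) = Π_{j≠i} (x - xⱼ)/(xᵢ - xⱼ)

L_0(3.2) = (3.2 - 5)/(1 - 5) = 0.450000
L_1(3.2) = (3.2 - 1)/(5 - 1) = 0.550000

P(3.2) = (-4)×L_0(3.2) + 13×L_1(3.2)
P(3.2) = 5.350000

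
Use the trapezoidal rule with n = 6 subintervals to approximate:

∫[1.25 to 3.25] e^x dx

f(x) = e^x
a = 1.25, b = 3.25, n = 6
h = (b - a)/n = 0.333333

Trapezoidal rule: (h/2)[f(x₀) + 2f(x₁) + 2f(x₂) + ... + f(xₙ)]

x_0 = 1.2500, f(x_0) = 3.490343, coefficient = 1
x_1 = 1.5833, f(x_1) = 4.871166, coefficient = 2
x_2 = 1.9167, f(x_2) = 6.798260, coefficient = 2
x_3 = 2.2500, f(x_3) = 9.487736, coefficient = 2
x_4 = 2.5833, f(x_4) = 13.241202, coefficient = 2
x_5 = 2.9167, f(x_5) = 18.479586, coefficient = 2
x_6 = 3.2500, f(x_6) = 25.790340, coefficient = 1

I ≈ (0.333333/2) × 135.036582 = 22.506097
Exact value: 22.299997
Error: 0.206100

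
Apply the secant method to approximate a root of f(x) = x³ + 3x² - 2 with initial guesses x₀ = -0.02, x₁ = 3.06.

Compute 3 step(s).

f(x) = x³ + 3x² - 2
x₀ = -0.02, x₁ = 3.06

Secant formula: x_{n+1} = x_n - f(x_n)(x_n - x_{n-1})/(f(x_n) - f(x_{n-1}))

Iteration 1:
  f(-0.020000) = -1.998808
  f(3.060000) = 54.743416
  x_2 = 3.060000 - 54.743416×(3.060000 - (-0.020000))/(54.743416 - (-1.998808))
       = 0.088496
Iteration 2:
  f(3.060000) = 54.743416
  f(0.088496) = -1.975812
  x_3 = 0.088496 - (-1.975812)×(0.088496 - 3.060000)/(-1.975812 - 54.743416)
       = 0.192009
Iteration 3:
  f(0.088496) = -1.975812
  f(0.192009) = -1.882319
  x_4 = 0.192009 - (-1.882319)×(0.192009 - 0.088496)/(-1.882319 - (-1.975812))
       = 2.276050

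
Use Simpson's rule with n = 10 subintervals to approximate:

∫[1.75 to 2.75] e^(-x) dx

f(x) = e^(-x)
a = 1.75, b = 2.75, n = 10
h = (b - a)/n = 0.100000

Simpson's rule: (h/3)[f(x₀) + 4f(x₁) + 2f(x₂) + ... + f(xₙ)]

x_0 = 1.7500, f(x_0) = 0.173774, coefficient = 1
x_1 = 1.8500, f(x_1) = 0.157237, coefficient = 4
x_2 = 1.9500, f(x_2) = 0.142274, coefficient = 2
x_3 = 2.0500, f(x_3) = 0.128735, coefficient = 4
x_4 = 2.1500, f(x_4) = 0.116484, coefficient = 2
x_5 = 2.2500, f(x_5) = 0.105399, coefficient = 4
x_6 = 2.3500, f(x_6) = 0.095369, coefficient = 2
x_7 = 2.4500, f(x_7) = 0.086294, coefficient = 4
x_8 = 2.5500, f(x_8) = 0.078082, coefficient = 2
x_9 = 2.6500, f(x_9) = 0.070651, coefficient = 4
x_10 = 2.7500, f(x_10) = 0.063928, coefficient = 1

I ≈ (0.100000/3) × 3.295384 = 0.109846
Exact value: 0.109846
Error: 0.000000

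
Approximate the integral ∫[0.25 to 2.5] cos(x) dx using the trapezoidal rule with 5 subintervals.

f(x) = cos(x)
a = 0.25, b = 2.5, n = 5
h = (b - a)/n = 0.450000

Trapezoidal rule: (h/2)[f(x₀) + 2f(x₁) + 2f(x₂) + ... + f(xₙ)]

x_0 = 0.2500, f(x_0) = 0.968912, coefficient = 1
x_1 = 0.7000, f(x_1) = 0.764842, coefficient = 2
x_2 = 1.1500, f(x_2) = 0.408487, coefficient = 2
x_3 = 1.6000, f(x_3) = -0.029200, coefficient = 2
x_4 = 2.0500, f(x_4) = -0.461073, coefficient = 2
x_5 = 2.5000, f(x_5) = -0.801144, coefficient = 1

I ≈ (0.450000/2) × 1.533884 = 0.345124
Exact value: 0.351068
Error: 0.005944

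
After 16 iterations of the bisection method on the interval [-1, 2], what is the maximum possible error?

Bisection error bound: |error| ≤ (b-a)/2^n
|error| ≤ (2 - (-1))/2^16 = 3/2^16
|error| ≤ 0.0000457764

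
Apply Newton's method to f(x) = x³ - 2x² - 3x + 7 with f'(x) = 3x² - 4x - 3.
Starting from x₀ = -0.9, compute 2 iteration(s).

f(x) = x³ - 2x² - 3x + 7
f'(x) = 3x² - 4x - 3
x₀ = -0.9

Newton-Raphson formula: x_{n+1} = x_n - f(x_n)/f'(x_n)

Iteration 1:
  f(-0.900000) = 7.351000
  f'(-0.900000) = 3.030000
  x_1 = -0.900000 - 7.351000/3.030000 = -3.326073
Iteration 2:
  f(-3.326073) = -41.942840
  f'(-3.326073) = 43.492567
  x_2 = -3.326073 - (-41.942840)/43.492567 = -2.361705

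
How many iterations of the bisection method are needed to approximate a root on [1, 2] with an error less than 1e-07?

We need (b-a)/2^n ≤ 1e-07
(2 - 1)/2^n ≤ 1e-07
1/2^n ≤ 1e-07
2^n ≥ 10000000
n ≥ log₂(10000000) = 23.25
n ≥ 24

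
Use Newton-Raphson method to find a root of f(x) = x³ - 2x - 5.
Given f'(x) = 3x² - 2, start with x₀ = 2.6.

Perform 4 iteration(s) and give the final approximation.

f(x) = x³ - 2x - 5
f'(x) = 3x² - 2
x₀ = 2.6

Newton-Raphson formula: x_{n+1} = x_n - f(x_n)/f'(x_n)

Iteration 1:
  f(2.600000) = 7.376000
  f'(2.600000) = 18.280000
  x_1 = 2.600000 - 7.376000/18.280000 = 2.196499
Iteration 2:
  f(2.196499) = 1.204247
  f'(2.196499) = 12.473822
  x_2 = 2.196499 - 1.204247/12.473822 = 2.099957
Iteration 3:
  f(2.099957) = 0.060517
  f'(2.099957) = 11.229458
  x_3 = 2.099957 - 0.060517/11.229458 = 2.094568
Iteration 4:
  f(2.094568) = 0.000183
  f'(2.094568) = 11.161644
  x_4 = 2.094568 - 0.000183/11.161644 = 2.094551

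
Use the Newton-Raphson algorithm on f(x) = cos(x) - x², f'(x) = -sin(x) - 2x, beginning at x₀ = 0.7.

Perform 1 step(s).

f(x) = cos(x) - x²
f'(x) = -sin(x) - 2x
x₀ = 0.7

Newton-Raphson formula: x_{n+1} = x_n - f(x_n)/f'(x_n)

Iteration 1:
  f(0.700000) = 0.274842
  f'(0.700000) = -2.044218
  x_1 = 0.700000 - 0.274842/(-2.044218) = 0.834449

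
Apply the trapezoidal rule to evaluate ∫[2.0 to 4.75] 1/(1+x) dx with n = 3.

f(x) = 1/(1+x)
a = 2.0, b = 4.75, n = 3
h = (b - a)/n = 0.916667

Trapezoidal rule: (h/2)[f(x₀) + 2f(x₁) + 2f(x₂) + ... + f(xₙ)]

x_0 = 2.0000, f(x_0) = 0.333333, coefficient = 1
x_1 = 2.9167, f(x_1) = 0.255319, coefficient = 2
x_2 = 3.8333, f(x_2) = 0.206897, coefficient = 2
x_3 = 4.7500, f(x_3) = 0.173913, coefficient = 1

I ≈ (0.916667/2) × 1.431678 = 0.656186
Exact value: 0.650588
Error: 0.005598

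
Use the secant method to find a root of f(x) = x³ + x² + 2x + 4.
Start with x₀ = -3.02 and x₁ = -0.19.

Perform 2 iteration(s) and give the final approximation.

f(x) = x³ + x² + 2x + 4
x₀ = -3.02, x₁ = -0.19

Secant formula: x_{n+1} = x_n - f(x_n)(x_n - x_{n-1})/(f(x_n) - f(x_{n-1}))

Iteration 1:
  f(-3.020000) = -20.463208
  f(-0.190000) = 3.649241
  x_2 = -0.190000 - 3.649241×(-0.190000 - (-3.020000))/(3.649241 - (-20.463208))
       = -0.618300
Iteration 2:
  f(-0.190000) = 3.649241
  f(-0.618300) = 2.909323
  x_3 = -0.618300 - 2.909323×(-0.618300 - (-0.190000))/(2.909323 - 3.649241)
       = -2.302353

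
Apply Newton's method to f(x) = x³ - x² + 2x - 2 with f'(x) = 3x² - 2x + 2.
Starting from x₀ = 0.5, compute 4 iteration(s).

f(x) = x³ - x² + 2x - 2
f'(x) = 3x² - 2x + 2
x₀ = 0.5

Newton-Raphson formula: x_{n+1} = x_n - f(x_n)/f'(x_n)

Iteration 1:
  f(0.500000) = -1.125000
  f'(0.500000) = 1.750000
  x_1 = 0.500000 - (-1.125000)/1.750000 = 1.142857
Iteration 2:
  f(1.142857) = 0.472303
  f'(1.142857) = 3.632653
  x_2 = 1.142857 - 0.472303/3.632653 = 1.012841
Iteration 3:
  f(1.012841) = 0.038855
  f'(1.012841) = 3.051859
  x_3 = 1.012841 - 0.038855/3.051859 = 1.000109
Iteration 4:
  f(1.000109) = 0.000328
  f'(1.000109) = 3.000438
  x_4 = 1.000109 - 0.000328/3.000438 = 1.000000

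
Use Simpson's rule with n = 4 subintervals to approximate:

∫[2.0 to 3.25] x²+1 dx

f(x) = x²+1
a = 2.0, b = 3.25, n = 4
h = (b - a)/n = 0.312500

Simpson's rule: (h/3)[f(x₀) + 4f(x₁) + 2f(x₂) + ... + f(xₙ)]

x_0 = 2.0000, f(x_0) = 5.000000, coefficient = 1
x_1 = 2.3125, f(x_1) = 6.347656, coefficient = 4
x_2 = 2.6250, f(x_2) = 7.890625, coefficient = 2
x_3 = 2.9375, f(x_3) = 9.628906, coefficient = 4
x_4 = 3.2500, f(x_4) = 11.562500, coefficient = 1

I ≈ (0.312500/3) × 96.250000 = 10.026042
Exact value: 10.026042
Error: 0.000000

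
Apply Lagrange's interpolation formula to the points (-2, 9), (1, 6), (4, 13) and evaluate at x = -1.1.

Lagrange interpolation formula:
P(x) = Σ yᵢ × Lᵢ(x)
where Lᵢ(x) = Π_{j≠i} (x - xⱼ)/(xᵢ - xⱼ)

L_0(-1.1) = (-1.1 - 1)/(-2 - 1) × (-1.1 - 4)/(-2 - 4) = 0.595000
L_1(-1.1) = (-1.1 - (-2))/(1 - (-2)) × (-1.1 - 4)/(1 - 4) = 0.510000
L_2(-1.1) = (-1.1 - (-2))/(4 - (-2)) × (-1.1 - 1)/(4 - 1) = -0.105000

P(-1.1) = 9×L_0(-1.1) + 6×L_1(-1.1) + 13×L_2(-1.1)
P(-1.1) = 7.050000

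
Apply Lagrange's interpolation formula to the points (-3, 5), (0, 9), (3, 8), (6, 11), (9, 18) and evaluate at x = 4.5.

Lagrange interpolation formula:
P(x) = Σ yᵢ × Lᵢ(x)
where Lᵢ(x) = Π_{j≠i} (x - xⱼ)/(xᵢ - xⱼ)

L_0(4.5) = (4.5 - 0)/(-3 - 0) × (4.5 - 3)/(-3 - 3) × (4.5 - 6)/(-3 - 6) × (4.5 - 9)/(-3 - 9) = 0.023438
L_1(4.5) = (4.5 - (-3))/(0 - (-3)) × (4.5 - 3)/(0 - 3) × (4.5 - 6)/(0 - 6) × (4.5 - 9)/(0 - 9) = -0.156250
L_2(4.5) = (4.5 - (-3))/(3 - (-3)) × (4.5 - 0)/(3 - 0) × (4.5 - 6)/(3 - 6) × (4.5 - 9)/(3 - 9) = 0.703125
L_3(4.5) = (4.5 - (-3))/(6 - (-3)) × (4.5 - 0)/(6 - 0) × (4.5 - 3)/(6 - 3) × (4.5 - 9)/(6 - 9) = 0.468750
L_4(4.5) = (4.5 - (-3))/(9 - (-3)) × (4.5 - 0)/(9 - 0) × (4.5 - 3)/(9 - 3) × (4.5 - 6)/(9 - 6) = -0.039062

P(4.5) = 5×L_0(4.5) + 9×L_1(4.5) + 8×L_2(4.5) + 11×L_3(4.5) + 18×L_4(4.5)
P(4.5) = 8.789062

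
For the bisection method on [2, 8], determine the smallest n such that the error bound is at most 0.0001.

We need (b-a)/2^n ≤ 0.0001
(8 - 2)/2^n ≤ 0.0001
6/2^n ≤ 0.0001
2^n ≥ 60000
n ≥ log₂(60000) = 15.87
n ≥ 16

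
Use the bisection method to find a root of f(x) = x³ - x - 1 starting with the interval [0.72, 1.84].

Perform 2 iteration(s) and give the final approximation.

f(x) = x³ - x - 1
Initial interval: [0.72, 1.84]

Iteration 1:
  c_1 = (0.720000 + 1.840000)/2 = 1.280000
  f(c_1) = f(1.280000) = -0.182848
  f(a) × f(c) ≥ 0, new interval: [1.280000, 1.840000]
Iteration 2:
  c_2 = (1.280000 + 1.840000)/2 = 1.560000
  f(c_2) = f(1.560000) = 1.236416
  f(a) × f(c) < 0, new interval: [1.280000, 1.560000]

After 2 iteration(s), the approximation is c_2 = 1.560000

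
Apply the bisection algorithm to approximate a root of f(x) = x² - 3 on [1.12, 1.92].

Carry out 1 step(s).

f(x) = x² - 3
Initial interval: [1.12, 1.92]

Iteration 1:
  c_1 = (1.120000 + 1.920000)/2 = 1.520000
  f(c_1) = f(1.520000) = -0.689600
  f(a) × f(c) ≥ 0, new interval: [1.520000, 1.920000]

After 1 iteration(s), the approximation is c_1 = 1.520000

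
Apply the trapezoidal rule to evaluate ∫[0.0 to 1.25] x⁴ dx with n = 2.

f(x) = x⁴
a = 0.0, b = 1.25, n = 2
h = (b - a)/n = 0.625000

Trapezoidal rule: (h/2)[f(x₀) + 2f(x₁) + 2f(x₂) + ... + f(xₙ)]

x_0 = 0.0000, f(x_0) = 0.000000, coefficient = 1
x_1 = 0.6250, f(x_1) = 0.152588, coefficient = 2
x_2 = 1.2500, f(x_2) = 2.441406, coefficient = 1

I ≈ (0.625000/2) × 2.746582 = 0.858307
Exact value: 0.610352
Error: 0.247955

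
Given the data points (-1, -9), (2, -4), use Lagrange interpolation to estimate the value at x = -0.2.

Lagrange interpolation formula:
P(x) = Σ yᵢ × Lᵢ(x)
where Lᵢ(x) = Π_{j≠i} (x - xⱼ)/(xᵢ - xⱼ)

L_0(-0.2) = (-0.2 - 2)/(-1 - 2) = 0.733333
L_1(-0.2) = (-0.2 - (-1))/(2 - (-1)) = 0.266667

P(-0.2) = (-9)×L_0(-0.2) + (-4)×L_1(-0.2)
P(-0.2) = -7.666667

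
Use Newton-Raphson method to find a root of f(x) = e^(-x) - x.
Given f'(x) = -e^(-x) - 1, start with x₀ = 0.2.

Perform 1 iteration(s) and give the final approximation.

f(x) = e^(-x) - x
f'(x) = -e^(-x) - 1
x₀ = 0.2

Newton-Raphson formula: x_{n+1} = x_n - f(x_n)/f'(x_n)

Iteration 1:
  f(0.200000) = 0.618731
  f'(0.200000) = -1.818731
  x_1 = 0.200000 - 0.618731/(-1.818731) = 0.540199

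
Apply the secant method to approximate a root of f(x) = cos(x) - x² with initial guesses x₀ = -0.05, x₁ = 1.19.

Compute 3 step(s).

f(x) = cos(x) - x²
x₀ = -0.05, x₁ = 1.19

Secant formula: x_{n+1} = x_n - f(x_n)(x_n - x_{n-1})/(f(x_n) - f(x_{n-1}))

Iteration 1:
  f(-0.050000) = 0.996250
  f(1.190000) = -1.044440
  x_2 = 1.190000 - (-1.044440)×(1.190000 - (-0.050000))/(-1.044440 - 0.996250)
       = 0.555359
Iteration 2:
  f(1.190000) = -1.044440
  f(0.555359) = 0.541288
  x_3 = 0.555359 - 0.541288×(0.555359 - 1.190000)/(0.541288 - (-1.044440))
       = 0.771993
Iteration 3:
  f(0.555359) = 0.541288
  f(0.771993) = 0.120548
  x_4 = 0.771993 - 0.120548×(0.771993 - 0.555359)/(0.120548 - 0.541288)
       = 0.834062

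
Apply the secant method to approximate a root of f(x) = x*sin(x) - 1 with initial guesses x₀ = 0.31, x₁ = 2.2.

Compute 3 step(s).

f(x) = x*sin(x) - 1
x₀ = 0.31, x₁ = 2.2

Secant formula: x_{n+1} = x_n - f(x_n)(x_n - x_{n-1})/(f(x_n) - f(x_{n-1}))

Iteration 1:
  f(0.310000) = -0.905432
  f(2.200000) = 0.778692
  x_2 = 2.200000 - 0.778692×(2.200000 - 0.310000)/(0.778692 - (-0.905432))
       = 1.326117
Iteration 2:
  f(2.200000) = 0.778692
  f(1.326117) = 0.286618
  x_3 = 1.326117 - 0.286618×(1.326117 - 2.200000)/(0.286618 - 0.778692)
       = 0.817106
Iteration 3:
  f(1.326117) = 0.286618
  f(0.817106) = -0.404192
  x_4 = 0.817106 - (-0.404192)×(0.817106 - 1.326117)/(-0.404192 - 0.286618)
       = 1.114927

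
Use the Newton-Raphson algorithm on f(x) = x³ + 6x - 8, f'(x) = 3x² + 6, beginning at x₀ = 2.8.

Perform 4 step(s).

f(x) = x³ + 6x - 8
f'(x) = 3x² + 6
x₀ = 2.8

Newton-Raphson formula: x_{n+1} = x_n - f(x_n)/f'(x_n)

Iteration 1:
  f(2.800000) = 30.752000
  f'(2.800000) = 29.520000
  x_1 = 2.800000 - 30.752000/29.520000 = 1.758266
Iteration 2:
  f(1.758266) = 7.985268
  f'(1.758266) = 15.274494
  x_2 = 1.758266 - 7.985268/15.274494 = 1.235481
Iteration 3:
  f(1.235481) = 1.298742
  f'(1.235481) = 10.579241
  x_3 = 1.235481 - 1.298742/10.579241 = 1.112718
Iteration 4:
  f(1.112718) = 0.054009
  f'(1.112718) = 9.714423
  x_4 = 1.112718 - 0.054009/9.714423 = 1.107158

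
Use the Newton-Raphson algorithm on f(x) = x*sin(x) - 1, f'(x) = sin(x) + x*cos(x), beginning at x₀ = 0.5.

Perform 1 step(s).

f(x) = x*sin(x) - 1
f'(x) = sin(x) + x*cos(x)
x₀ = 0.5

Newton-Raphson formula: x_{n+1} = x_n - f(x_n)/f'(x_n)

Iteration 1:
  f(0.500000) = -0.760287
  f'(0.500000) = 0.918217
  x_1 = 0.500000 - (-0.760287)/0.918217 = 1.328004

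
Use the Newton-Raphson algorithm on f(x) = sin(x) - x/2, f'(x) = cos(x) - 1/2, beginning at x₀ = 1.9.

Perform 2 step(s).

f(x) = sin(x) - x/2
f'(x) = cos(x) - 1/2
x₀ = 1.9

Newton-Raphson formula: x_{n+1} = x_n - f(x_n)/f'(x_n)

Iteration 1:
  f(1.900000) = -0.003700
  f'(1.900000) = -0.823290
  x_1 = 1.900000 - (-0.003700)/(-0.823290) = 1.895506
Iteration 2:
  f(1.895506) = -0.000010
  f'(1.895506) = -0.819034
  x_2 = 1.895506 - (-0.000010)/(-0.819034) = 1.895494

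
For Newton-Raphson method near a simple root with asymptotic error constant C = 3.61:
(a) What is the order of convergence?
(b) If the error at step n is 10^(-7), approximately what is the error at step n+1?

(a) Newton-Raphson has quadratic (order 2) convergence near simple roots.
    This means |e_{n+1}| ≈ C|e_n|².

(b) With |e_n| = 10^(-7) and C = 3.61:
    |e_{n+1}| ≈ 3.61 × (10^(-7))² = 3.61 × 10^(-14)

(a) 2 (quadratic); (b) |e_{n+1}| ≈ 3.610e-14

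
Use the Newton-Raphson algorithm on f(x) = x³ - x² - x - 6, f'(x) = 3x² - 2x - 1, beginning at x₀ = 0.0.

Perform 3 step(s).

f(x) = x³ - x² - x - 6
f'(x) = 3x² - 2x - 1
x₀ = 0.0

Newton-Raphson formula: x_{n+1} = x_n - f(x_n)/f'(x_n)

Iteration 1:
  f(0.000000) = -6.000000
  f'(0.000000) = -1.000000
  x_1 = 0.000000 - (-6.000000)/(-1.000000) = -6.000000
Iteration 2:
  f(-6.000000) = -252.000000
  f'(-6.000000) = 119.000000
  x_2 = -6.000000 - (-252.000000)/119.000000 = -3.882353
Iteration 3:
  f(-3.882353) = -75.707714
  f'(-3.882353) = 51.982699
  x_3 = -3.882353 - (-75.707714)/51.982699 = -2.425951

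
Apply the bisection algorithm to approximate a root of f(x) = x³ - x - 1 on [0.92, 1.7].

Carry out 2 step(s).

f(x) = x³ - x - 1
Initial interval: [0.92, 1.7]

Iteration 1:
  c_1 = (0.920000 + 1.700000)/2 = 1.310000
  f(c_1) = f(1.310000) = -0.061909
  f(a) × f(c) ≥ 0, new interval: [1.310000, 1.700000]
Iteration 2:
  c_2 = (1.310000 + 1.700000)/2 = 1.505000
  f(c_2) = f(1.505000) = 0.903863
  f(a) × f(c) < 0, new interval: [1.310000, 1.505000]

After 2 iteration(s), the approximation is c_2 = 1.505000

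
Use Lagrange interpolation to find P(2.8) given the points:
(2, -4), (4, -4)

Lagrange interpolation formula:
P(x) = Σ yᵢ × Lᵢ(x)
where Lᵢ(x) = Π_{j≠i} (x - xⱼ)/(xᵢ - xⱼ)

L_0(2.8) = (2.8 - 4)/(2 - 4) = 0.600000
L_1(2.8) = (2.8 - 2)/(4 - 2) = 0.400000

P(2.8) = (-4)×L_0(2.8) + (-4)×L_1(2.8)
P(2.8) = -4.000000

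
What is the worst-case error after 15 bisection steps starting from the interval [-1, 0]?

Bisection error bound: |error| ≤ (b-a)/2^n
|error| ≤ (0 - (-1))/2^15 = 1/2^15
|error| ≤ 0.0000305176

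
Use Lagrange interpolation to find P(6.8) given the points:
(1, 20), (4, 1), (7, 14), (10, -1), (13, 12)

Lagrange interpolation formula:
P(x) = Σ yᵢ × Lᵢ(x)
where Lᵢ(x) = Π_{j≠i} (x - xⱼ)/(xᵢ - xⱼ)

L_0(6.8) = (6.8 - 4)/(1 - 4) × (6.8 - 7)/(1 - 7) × (6.8 - 10)/(1 - 10) × (6.8 - 13)/(1 - 13) = -0.005715
L_1(6.8) = (6.8 - 1)/(4 - 1) × (6.8 - 7)/(4 - 7) × (6.8 - 10)/(4 - 10) × (6.8 - 13)/(4 - 13) = 0.047355
L_2(6.8) = (6.8 - 1)/(7 - 1) × (6.8 - 4)/(7 - 4) × (6.8 - 10)/(7 - 10) × (6.8 - 13)/(7 - 13) = 0.994449
L_3(6.8) = (6.8 - 1)/(10 - 1) × (6.8 - 4)/(10 - 4) × (6.8 - 7)/(10 - 7) × (6.8 - 13)/(10 - 13) = -0.041435
L_4(6.8) = (6.8 - 1)/(13 - 1) × (6.8 - 4)/(13 - 4) × (6.8 - 7)/(13 - 7) × (6.8 - 10)/(13 - 10) = 0.005347

P(6.8) = 20×L_0(6.8) + 1×L_1(6.8) + 14×L_2(6.8) + (-1)×L_3(6.8) + 12×L_4(6.8)
P(6.8) = 13.960935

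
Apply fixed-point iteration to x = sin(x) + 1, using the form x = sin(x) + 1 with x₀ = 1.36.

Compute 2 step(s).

Equation: x = sin(x) + 1
Fixed-point form: x = sin(x) + 1
x₀ = 1.36

x_1 = g(1.360000) = 1.977865
x_2 = g(1.977865) = 1.918285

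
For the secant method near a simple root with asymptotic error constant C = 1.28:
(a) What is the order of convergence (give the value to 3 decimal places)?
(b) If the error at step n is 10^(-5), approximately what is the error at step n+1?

(a) Secant method has superlinear convergence with order φ = (1+√5)/2 ≈ 1.618.
    This means |e_{n+1}| ≈ C|e_n|^1.618.

(b) With |e_n| = 10^(-5) and C = 1.28:
    |e_{n+1}| ≈ 1.28 × (10^(-5))^1.618 = 1.28 × 10^(-8.09)

(a) ≈ 1.618 (golden ratio); (b) |e_{n+1}| ≈ 1.040e-08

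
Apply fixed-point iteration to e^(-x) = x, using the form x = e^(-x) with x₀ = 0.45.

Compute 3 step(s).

Equation: e^(-x) = x
Fixed-point form: x = e^(-x)
x₀ = 0.45

x_1 = g(0.450000) = 0.637628
x_2 = g(0.637628) = 0.528545
x_3 = g(0.528545) = 0.589462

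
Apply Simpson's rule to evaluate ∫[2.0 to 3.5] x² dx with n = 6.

f(x) = x²
a = 2.0, b = 3.5, n = 6
h = (b - a)/n = 0.250000

Simpson's rule: (h/3)[f(x₀) + 4f(x₁) + 2f(x₂) + ... + f(xₙ)]

x_0 = 2.0000, f(x_0) = 4.000000, coefficient = 1
x_1 = 2.2500, f(x_1) = 5.062500, coefficient = 4
x_2 = 2.5000, f(x_2) = 6.250000, coefficient = 2
x_3 = 2.7500, f(x_3) = 7.562500, coefficient = 4
x_4 = 3.0000, f(x_4) = 9.000000, coefficient = 2
x_5 = 3.2500, f(x_5) = 10.562500, coefficient = 4
x_6 = 3.5000, f(x_6) = 12.250000, coefficient = 1

I ≈ (0.250000/3) × 139.500000 = 11.625000
Exact value: 11.625000
Error: 0.000000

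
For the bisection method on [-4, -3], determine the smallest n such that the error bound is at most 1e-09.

We need (b-a)/2^n ≤ 1e-09
(-3 - (-4))/2^n ≤ 1e-09
1/2^n ≤ 1e-09
2^n ≥ 1000000000
n ≥ log₂(1000000000) = 29.90
n ≥ 30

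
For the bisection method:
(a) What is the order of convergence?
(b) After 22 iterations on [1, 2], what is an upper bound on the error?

(a) Bisection has linear (order 1) convergence; the error is halved each step.

(b) Error bound = (b-a)/2^n = (2 - 1)/2^{22}
    = 1/2^{22}

(a) 1 (linear); (b) error ≤ 2.38e-07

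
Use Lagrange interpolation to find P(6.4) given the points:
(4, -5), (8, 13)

Lagrange interpolation formula:
P(x) = Σ yᵢ × Lᵢ(x)
where Lᵢ(x) = Π_{j≠i} (x - xⱼ)/(xᵢ - xⱼ)

L_0(6.4) = (6.4 - 8)/(4 - 8) = 0.400000
L_1(6.4) = (6.4 - 4)/(8 - 4) = 0.600000

P(6.4) = (-5)×L_0(6.4) + 13×L_1(6.4)
P(6.4) = 5.800000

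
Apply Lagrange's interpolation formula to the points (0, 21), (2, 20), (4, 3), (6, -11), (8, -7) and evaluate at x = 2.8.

Lagrange interpolation formula:
P(x) = Σ yᵢ × Lᵢ(x)
where Lᵢ(x) = Π_{j≠i} (x - xⱼ)/(xᵢ - xⱼ)

L_0(2.8) = (2.8 - 2)/(0 - 2) × (2.8 - 4)/(0 - 4) × (2.8 - 6)/(0 - 6) × (2.8 - 8)/(0 - 8) = -0.041600
L_1(2.8) = (2.8 - 0)/(2 - 0) × (2.8 - 4)/(2 - 4) × (2.8 - 6)/(2 - 6) × (2.8 - 8)/(2 - 8) = 0.582400
L_2(2.8) = (2.8 - 0)/(4 - 0) × (2.8 - 2)/(4 - 2) × (2.8 - 6)/(4 - 6) × (2.8 - 8)/(4 - 8) = 0.582400
L_3(2.8) = (2.8 - 0)/(6 - 0) × (2.8 - 2)/(6 - 2) × (2.8 - 4)/(6 - 4) × (2.8 - 8)/(6 - 8) = -0.145600
L_4(2.8) = (2.8 - 0)/(8 - 0) × (2.8 - 2)/(8 - 2) × (2.8 - 4)/(8 - 4) × (2.8 - 6)/(8 - 6) = 0.022400

P(2.8) = 21×L_0(2.8) + 20×L_1(2.8) + 3×L_2(2.8) + (-11)×L_3(2.8) + (-7)×L_4(2.8)
P(2.8) = 13.966400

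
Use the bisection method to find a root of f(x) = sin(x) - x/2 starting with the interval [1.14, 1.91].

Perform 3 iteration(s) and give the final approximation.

f(x) = sin(x) - x/2
Initial interval: [1.14, 1.91]

Iteration 1:
  c_1 = (1.140000 + 1.910000)/2 = 1.525000
  f(c_1) = f(1.525000) = 0.236452
  f(a) × f(c) ≥ 0, new interval: [1.525000, 1.910000]
Iteration 2:
  c_2 = (1.525000 + 1.910000)/2 = 1.717500
  f(c_2) = f(1.717500) = 0.130508
  f(a) × f(c) ≥ 0, new interval: [1.717500, 1.910000]
Iteration 3:
  c_3 = (1.717500 + 1.910000)/2 = 1.813750
  f(c_3) = f(1.813750) = 0.063757
  f(a) × f(c) ≥ 0, new interval: [1.813750, 1.910000]

After 3 iteration(s), the approximation is c_3 = 1.813750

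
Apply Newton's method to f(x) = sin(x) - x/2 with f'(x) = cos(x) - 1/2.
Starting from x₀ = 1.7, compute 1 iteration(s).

f(x) = sin(x) - x/2
f'(x) = cos(x) - 1/2
x₀ = 1.7

Newton-Raphson formula: x_{n+1} = x_n - f(x_n)/f'(x_n)

Iteration 1:
  f(1.700000) = 0.141665
  f'(1.700000) = -0.628844
  x_1 = 1.700000 - 0.141665/(-0.628844) = 1.925278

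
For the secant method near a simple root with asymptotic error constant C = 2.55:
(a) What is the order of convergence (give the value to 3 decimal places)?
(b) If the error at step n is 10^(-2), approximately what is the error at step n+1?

(a) Secant method has superlinear convergence with order φ = (1+√5)/2 ≈ 1.618.
    This means |e_{n+1}| ≈ C|e_n|^1.618.

(b) With |e_n| = 10^(-2) and C = 2.55:
    |e_{n+1}| ≈ 2.55 × (10^(-2))^1.618 = 2.55 × 10^(-3.24)

(a) ≈ 1.618 (golden ratio); (b) |e_{n+1}| ≈ 1.481e-03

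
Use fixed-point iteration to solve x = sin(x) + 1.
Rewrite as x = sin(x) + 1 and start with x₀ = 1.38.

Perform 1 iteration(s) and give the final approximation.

Equation: x = sin(x) + 1
Fixed-point form: x = sin(x) + 1
x₀ = 1.38

x_1 = g(1.380000) = 1.981854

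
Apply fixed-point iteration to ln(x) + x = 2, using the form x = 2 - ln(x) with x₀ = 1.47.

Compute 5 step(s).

Equation: ln(x) + x = 2
Fixed-point form: x = 2 - ln(x)
x₀ = 1.47

x_1 = g(1.470000) = 1.614738
x_2 = g(1.614738) = 1.520828
x_3 = g(1.520828) = 1.580745
x_4 = g(1.580745) = 1.542104
x_5 = g(1.542104) = 1.566853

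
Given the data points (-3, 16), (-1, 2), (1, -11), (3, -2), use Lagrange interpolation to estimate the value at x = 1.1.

Lagrange interpolation formula:
P(x) = Σ yᵢ × Lᵢ(x)
where Lᵢ(x) = Π_{j≠i} (x - xⱼ)/(xᵢ - xⱼ)

L_0(1.1) = (1.1 - (-1))/(-3 - (-1)) × (1.1 - 1)/(-3 - 1) × (1.1 - 3)/(-3 - 3) = 0.008313
L_1(1.1) = (1.1 - (-3))/(-1 - (-3)) × (1.1 - 1)/(-1 - 1) × (1.1 - 3)/(-1 - 3) = -0.048688
L_2(1.1) = (1.1 - (-3))/(1 - (-3)) × (1.1 - (-1))/(1 - (-1)) × (1.1 - 3)/(1 - 3) = 1.022437
L_3(1.1) = (1.1 - (-3))/(3 - (-3)) × (1.1 - (-1))/(3 - (-1)) × (1.1 - 1)/(3 - 1) = 0.017938

P(1.1) = 16×L_0(1.1) + 2×L_1(1.1) + (-11)×L_2(1.1) + (-2)×L_3(1.1)
P(1.1) = -11.247063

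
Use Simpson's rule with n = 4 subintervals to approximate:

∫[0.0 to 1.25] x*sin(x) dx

f(x) = x*sin(x)
a = 0.0, b = 1.25, n = 4
h = (b - a)/n = 0.312500

Simpson's rule: (h/3)[f(x₀) + 4f(x₁) + 2f(x₂) + ... + f(xₙ)]

x_0 = 0.0000, f(x_0) = 0.000000, coefficient = 1
x_1 = 0.3125, f(x_1) = 0.096075, coefficient = 4
x_2 = 0.6250, f(x_2) = 0.365686, coefficient = 2
x_3 = 0.9375, f(x_3) = 0.755701, coefficient = 4
x_4 = 1.2500, f(x_4) = 1.186231, coefficient = 1

I ≈ (0.312500/3) × 5.324705 = 0.554657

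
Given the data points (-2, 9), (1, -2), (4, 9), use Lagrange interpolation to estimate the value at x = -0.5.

Lagrange interpolation formula:
P(x) = Σ yᵢ × Lᵢ(x)
where Lᵢ(x) = Π_{j≠i} (x - xⱼ)/(xᵢ - xⱼ)

L_0(-0.5) = (-0.5 - 1)/(-2 - 1) × (-0.5 - 4)/(-2 - 4) = 0.375000
L_1(-0.5) = (-0.5 - (-2))/(1 - (-2)) × (-0.5 - 4)/(1 - 4) = 0.750000
L_2(-0.5) = (-0.5 - (-2))/(4 - (-2)) × (-0.5 - 1)/(4 - 1) = -0.125000

P(-0.5) = 9×L_0(-0.5) + (-2)×L_1(-0.5) + 9×L_2(-0.5)
P(-0.5) = 0.750000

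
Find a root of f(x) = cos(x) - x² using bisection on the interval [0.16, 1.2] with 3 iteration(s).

f(x) = cos(x) - x²
Initial interval: [0.16, 1.2]

Iteration 1:
  c_1 = (0.160000 + 1.200000)/2 = 0.680000
  f(c_1) = f(0.680000) = 0.315173
  f(a) × f(c) ≥ 0, new interval: [0.680000, 1.200000]
Iteration 2:
  c_2 = (0.680000 + 1.200000)/2 = 0.940000
  f(c_2) = f(0.940000) = -0.293812
  f(a) × f(c) < 0, new interval: [0.680000, 0.940000]
Iteration 3:
  c_3 = (0.680000 + 0.940000)/2 = 0.810000
  f(c_3) = f(0.810000) = 0.033398
  f(a) × f(c) ≥ 0, new interval: [0.810000, 0.940000]

After 3 iteration(s), the approximation is c_3 = 0.810000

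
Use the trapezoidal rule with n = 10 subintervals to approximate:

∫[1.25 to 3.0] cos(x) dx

f(x) = cos(x)
a = 1.25, b = 3.0, n = 10
h = (b - a)/n = 0.175000

Trapezoidal rule: (h/2)[f(x₀) + 2f(x₁) + 2f(x₂) + ... + f(xₙ)]

x_0 = 1.2500, f(x_0) = 0.315322, coefficient = 1
x_1 = 1.4250, f(x_1) = 0.145280, coefficient = 2
x_2 = 1.6000, f(x_2) = -0.029200, coefficient = 2
x_3 = 1.7750, f(x_3) = -0.202787, coefficient = 2
x_4 = 1.9500, f(x_4) = -0.370181, coefficient = 2
x_5 = 2.1250, f(x_5) = -0.526266, coefficient = 2
x_6 = 2.3000, f(x_6) = -0.666276, coefficient = 2
x_7 = 2.4750, f(x_7) = -0.785933, coefficient = 2
x_8 = 2.6500, f(x_8) = -0.881582, coefficient = 2
x_9 = 2.8250, f(x_9) = -0.950302, coefficient = 2
x_10 = 3.0000, f(x_10) = -0.989992, coefficient = 1

I ≈ (0.175000/2) × -9.209164 = -0.805802
Exact value: -0.807865
Error: 0.002063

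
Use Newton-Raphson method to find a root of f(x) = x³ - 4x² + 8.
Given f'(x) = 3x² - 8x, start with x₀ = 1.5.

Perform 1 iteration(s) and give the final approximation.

f(x) = x³ - 4x² + 8
f'(x) = 3x² - 8x
x₀ = 1.5

Newton-Raphson formula: x_{n+1} = x_n - f(x_n)/f'(x_n)

Iteration 1:
  f(1.500000) = 2.375000
  f'(1.500000) = -5.250000
  x_1 = 1.500000 - 2.375000/(-5.250000) = 1.952381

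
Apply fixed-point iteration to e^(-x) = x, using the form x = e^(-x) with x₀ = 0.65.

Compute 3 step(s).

Equation: e^(-x) = x
Fixed-point form: x = e^(-x)
x₀ = 0.65

x_1 = g(0.650000) = 0.522046
x_2 = g(0.522046) = 0.593306
x_3 = g(0.593306) = 0.552498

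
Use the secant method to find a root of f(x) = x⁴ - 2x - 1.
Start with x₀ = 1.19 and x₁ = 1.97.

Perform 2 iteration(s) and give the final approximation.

f(x) = x⁴ - 2x - 1
x₀ = 1.19, x₁ = 1.97

Secant formula: x_{n+1} = x_n - f(x_n)(x_n - x_{n-1})/(f(x_n) - f(x_{n-1}))

Iteration 1:
  f(1.190000) = -1.374661
  f(1.970000) = 10.121385
  x_2 = 1.970000 - 10.121385×(1.970000 - 1.190000)/(10.121385 - (-1.374661))
       = 1.283270
Iteration 2:
  f(1.970000) = 10.121385
  f(1.283270) = -0.854650
  x_3 = 1.283270 - (-0.854650)×(1.283270 - 1.970000)/(-0.854650 - 10.121385)
       = 1.336742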